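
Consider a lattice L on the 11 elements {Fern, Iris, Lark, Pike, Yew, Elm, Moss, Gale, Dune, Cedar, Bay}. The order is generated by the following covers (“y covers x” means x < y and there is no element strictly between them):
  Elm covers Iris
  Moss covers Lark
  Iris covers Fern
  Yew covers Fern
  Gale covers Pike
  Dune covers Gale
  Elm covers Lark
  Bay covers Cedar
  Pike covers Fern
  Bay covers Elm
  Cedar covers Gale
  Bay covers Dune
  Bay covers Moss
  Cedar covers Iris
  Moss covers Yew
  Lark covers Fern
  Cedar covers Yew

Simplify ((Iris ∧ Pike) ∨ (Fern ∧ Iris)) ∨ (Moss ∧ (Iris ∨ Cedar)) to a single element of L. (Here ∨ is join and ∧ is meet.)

Yew

Iris ∧ Pike = Fern
Fern ∧ Iris = Fern
Fern ∨ Fern = Fern
Iris ∨ Cedar = Cedar
Moss ∧ Cedar = Yew
Fern ∨ Yew = Yew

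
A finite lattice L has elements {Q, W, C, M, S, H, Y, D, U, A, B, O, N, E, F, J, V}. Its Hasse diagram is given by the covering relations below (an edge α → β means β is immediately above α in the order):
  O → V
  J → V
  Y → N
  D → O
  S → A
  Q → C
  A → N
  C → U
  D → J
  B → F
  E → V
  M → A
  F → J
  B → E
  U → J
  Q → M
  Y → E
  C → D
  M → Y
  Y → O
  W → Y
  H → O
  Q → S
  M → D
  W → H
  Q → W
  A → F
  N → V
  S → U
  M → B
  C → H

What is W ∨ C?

Common upper bounds of {W, C}: H, O, V.
The least among these is H.

H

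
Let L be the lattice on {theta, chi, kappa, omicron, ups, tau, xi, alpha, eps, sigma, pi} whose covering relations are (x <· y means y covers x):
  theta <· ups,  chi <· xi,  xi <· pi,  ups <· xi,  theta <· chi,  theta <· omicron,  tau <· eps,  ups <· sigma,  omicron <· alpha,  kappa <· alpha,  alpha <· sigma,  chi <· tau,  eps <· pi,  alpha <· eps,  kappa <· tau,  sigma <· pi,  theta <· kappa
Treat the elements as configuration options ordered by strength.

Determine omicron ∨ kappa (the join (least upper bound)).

Common upper bounds of {omicron, kappa}: alpha, eps, pi, sigma.
The least among these is alpha.

alpha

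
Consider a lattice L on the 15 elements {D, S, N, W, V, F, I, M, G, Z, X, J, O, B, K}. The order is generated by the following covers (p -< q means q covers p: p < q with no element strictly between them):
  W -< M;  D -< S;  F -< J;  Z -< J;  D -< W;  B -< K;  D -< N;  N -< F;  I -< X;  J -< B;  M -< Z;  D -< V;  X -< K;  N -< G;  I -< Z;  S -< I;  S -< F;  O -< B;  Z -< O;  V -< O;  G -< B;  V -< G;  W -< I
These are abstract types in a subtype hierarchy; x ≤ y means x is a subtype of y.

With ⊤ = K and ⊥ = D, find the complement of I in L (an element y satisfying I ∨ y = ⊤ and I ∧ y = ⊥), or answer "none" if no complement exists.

none

For every candidate y, either I ∨ y ≠ K or I ∧ y ≠ D; no complement exists.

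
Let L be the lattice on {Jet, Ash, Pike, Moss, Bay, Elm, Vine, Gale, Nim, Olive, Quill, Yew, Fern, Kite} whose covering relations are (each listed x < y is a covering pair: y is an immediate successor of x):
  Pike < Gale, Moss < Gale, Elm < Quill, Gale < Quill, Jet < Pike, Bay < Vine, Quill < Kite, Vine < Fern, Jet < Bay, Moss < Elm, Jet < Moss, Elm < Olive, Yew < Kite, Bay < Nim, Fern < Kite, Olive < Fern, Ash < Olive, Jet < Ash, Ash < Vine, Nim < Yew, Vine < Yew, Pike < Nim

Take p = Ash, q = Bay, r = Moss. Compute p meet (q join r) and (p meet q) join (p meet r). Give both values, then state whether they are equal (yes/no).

q join r = Fern, so p meet (q join r) = Ash meet Fern = Ash.
p meet q = Jet and p meet r = Jet, so (p meet q) join (p meet r) = Jet join Jet = Jet.
Equal: no.

Ash; Jet; no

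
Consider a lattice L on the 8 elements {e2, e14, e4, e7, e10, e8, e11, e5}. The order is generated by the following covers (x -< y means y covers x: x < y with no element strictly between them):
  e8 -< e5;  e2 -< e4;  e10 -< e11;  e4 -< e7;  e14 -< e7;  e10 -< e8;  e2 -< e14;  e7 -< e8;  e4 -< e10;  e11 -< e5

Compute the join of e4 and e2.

e4

Common upper bounds of {e4, e2}: e10, e11, e4, e5, e7, e8.
The least among these is e4.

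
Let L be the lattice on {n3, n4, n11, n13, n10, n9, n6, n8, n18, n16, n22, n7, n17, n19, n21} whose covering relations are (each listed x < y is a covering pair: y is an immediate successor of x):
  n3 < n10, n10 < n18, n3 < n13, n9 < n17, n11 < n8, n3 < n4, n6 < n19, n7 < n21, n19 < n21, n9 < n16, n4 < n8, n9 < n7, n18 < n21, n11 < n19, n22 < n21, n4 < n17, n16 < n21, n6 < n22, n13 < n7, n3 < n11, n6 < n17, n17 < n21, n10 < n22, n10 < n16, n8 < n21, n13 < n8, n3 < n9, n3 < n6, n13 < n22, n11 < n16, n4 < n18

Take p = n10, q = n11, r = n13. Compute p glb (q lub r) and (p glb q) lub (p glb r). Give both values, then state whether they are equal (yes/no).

n3; n3; yes

q lub r = n8, so p glb (q lub r) = n10 glb n8 = n3.
p glb q = n3 and p glb r = n3, so (p glb q) lub (p glb r) = n3 lub n3 = n3.
Equal: yes.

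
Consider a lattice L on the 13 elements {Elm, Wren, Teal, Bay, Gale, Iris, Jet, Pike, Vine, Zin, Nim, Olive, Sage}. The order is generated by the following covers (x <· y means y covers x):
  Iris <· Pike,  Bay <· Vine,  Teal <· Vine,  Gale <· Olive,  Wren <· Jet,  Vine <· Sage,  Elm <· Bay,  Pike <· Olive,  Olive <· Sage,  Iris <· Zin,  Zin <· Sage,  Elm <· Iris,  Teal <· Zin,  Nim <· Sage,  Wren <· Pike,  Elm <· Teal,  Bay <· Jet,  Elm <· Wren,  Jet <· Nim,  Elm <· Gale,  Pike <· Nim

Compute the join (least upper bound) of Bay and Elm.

Common upper bounds of {Bay, Elm}: Bay, Jet, Nim, Sage, Vine.
The least among these is Bay.

Bay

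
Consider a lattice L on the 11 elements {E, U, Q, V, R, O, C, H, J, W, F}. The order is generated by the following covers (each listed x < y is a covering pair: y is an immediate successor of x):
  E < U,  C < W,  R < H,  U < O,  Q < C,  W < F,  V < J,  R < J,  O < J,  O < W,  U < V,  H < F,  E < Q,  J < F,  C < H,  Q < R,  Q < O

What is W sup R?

Common upper bounds of {W, R}: F.
The least among these is F.

F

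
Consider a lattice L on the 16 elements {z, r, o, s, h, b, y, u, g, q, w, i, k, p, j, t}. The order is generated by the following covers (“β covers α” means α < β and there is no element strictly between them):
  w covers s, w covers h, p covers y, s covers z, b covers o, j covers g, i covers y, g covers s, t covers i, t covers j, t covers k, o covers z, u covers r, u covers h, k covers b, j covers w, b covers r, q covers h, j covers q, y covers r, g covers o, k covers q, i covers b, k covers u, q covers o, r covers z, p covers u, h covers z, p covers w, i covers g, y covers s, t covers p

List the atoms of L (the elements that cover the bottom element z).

The atoms are exactly the elements that cover z: h, o, r, s.

h, o, r, s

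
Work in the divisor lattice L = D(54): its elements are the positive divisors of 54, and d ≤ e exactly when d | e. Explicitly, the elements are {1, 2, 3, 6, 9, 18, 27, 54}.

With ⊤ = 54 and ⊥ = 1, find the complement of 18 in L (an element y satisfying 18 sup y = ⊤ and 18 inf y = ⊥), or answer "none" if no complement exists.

For every candidate y, either 18 ∨ y ≠ 54 or 18 ∧ y ≠ 1; no complement exists.

none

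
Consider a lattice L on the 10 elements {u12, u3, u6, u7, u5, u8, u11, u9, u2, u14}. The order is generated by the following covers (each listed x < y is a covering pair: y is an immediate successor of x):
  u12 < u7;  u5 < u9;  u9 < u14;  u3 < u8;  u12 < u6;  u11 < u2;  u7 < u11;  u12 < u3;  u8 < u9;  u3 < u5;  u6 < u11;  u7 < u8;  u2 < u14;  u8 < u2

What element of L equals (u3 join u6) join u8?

u2

u3 ∨ u6 = u2
u2 ∨ u8 = u2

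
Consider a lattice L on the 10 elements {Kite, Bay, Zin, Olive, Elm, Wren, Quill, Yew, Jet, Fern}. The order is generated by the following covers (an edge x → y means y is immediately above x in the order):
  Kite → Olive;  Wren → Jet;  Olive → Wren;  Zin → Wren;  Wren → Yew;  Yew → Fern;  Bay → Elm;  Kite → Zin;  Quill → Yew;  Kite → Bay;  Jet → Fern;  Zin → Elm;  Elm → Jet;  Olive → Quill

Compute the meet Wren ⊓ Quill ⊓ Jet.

Common lower bounds of {Wren, Quill, Jet}: Kite, Olive.
The greatest among these is Olive.

Olive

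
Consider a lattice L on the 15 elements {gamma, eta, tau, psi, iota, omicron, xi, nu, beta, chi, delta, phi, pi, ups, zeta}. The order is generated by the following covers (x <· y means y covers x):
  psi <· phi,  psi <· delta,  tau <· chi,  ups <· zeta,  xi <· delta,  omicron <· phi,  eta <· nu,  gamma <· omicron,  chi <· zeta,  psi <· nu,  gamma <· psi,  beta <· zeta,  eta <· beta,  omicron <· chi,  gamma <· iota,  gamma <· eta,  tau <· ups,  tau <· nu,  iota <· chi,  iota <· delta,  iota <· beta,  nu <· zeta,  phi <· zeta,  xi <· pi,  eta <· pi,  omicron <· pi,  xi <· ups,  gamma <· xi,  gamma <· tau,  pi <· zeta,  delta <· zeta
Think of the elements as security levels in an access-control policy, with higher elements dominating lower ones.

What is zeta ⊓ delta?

Common lower bounds of {zeta, delta}: delta, gamma, iota, psi, xi.
The greatest among these is delta.

delta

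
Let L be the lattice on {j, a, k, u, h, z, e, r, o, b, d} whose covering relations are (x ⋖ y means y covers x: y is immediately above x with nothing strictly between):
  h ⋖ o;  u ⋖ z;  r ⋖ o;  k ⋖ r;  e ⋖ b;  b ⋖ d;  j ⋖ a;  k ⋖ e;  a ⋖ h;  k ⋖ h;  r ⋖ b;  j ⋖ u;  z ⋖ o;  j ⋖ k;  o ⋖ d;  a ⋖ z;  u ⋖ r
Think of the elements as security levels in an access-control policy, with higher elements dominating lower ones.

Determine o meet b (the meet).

Common lower bounds of {o, b}: j, k, r, u.
The greatest among these is r.

r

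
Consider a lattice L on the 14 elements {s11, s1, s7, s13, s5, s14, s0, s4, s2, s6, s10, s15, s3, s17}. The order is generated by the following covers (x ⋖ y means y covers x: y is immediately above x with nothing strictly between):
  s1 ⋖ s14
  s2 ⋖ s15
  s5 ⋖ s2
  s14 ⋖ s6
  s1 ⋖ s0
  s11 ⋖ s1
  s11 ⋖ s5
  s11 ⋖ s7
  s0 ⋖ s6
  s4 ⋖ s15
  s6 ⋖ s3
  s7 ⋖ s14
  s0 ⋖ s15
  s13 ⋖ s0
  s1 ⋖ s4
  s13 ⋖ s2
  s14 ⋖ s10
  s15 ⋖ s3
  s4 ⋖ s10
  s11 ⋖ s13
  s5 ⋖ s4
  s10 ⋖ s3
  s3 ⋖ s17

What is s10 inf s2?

Common lower bounds of {s10, s2}: s11, s5.
The greatest among these is s5.

s5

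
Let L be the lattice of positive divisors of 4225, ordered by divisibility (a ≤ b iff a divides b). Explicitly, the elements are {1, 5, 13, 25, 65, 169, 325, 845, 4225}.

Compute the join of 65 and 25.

325

In the divisibility order, the join is the least common multiple: lcm(65, 25) = 325.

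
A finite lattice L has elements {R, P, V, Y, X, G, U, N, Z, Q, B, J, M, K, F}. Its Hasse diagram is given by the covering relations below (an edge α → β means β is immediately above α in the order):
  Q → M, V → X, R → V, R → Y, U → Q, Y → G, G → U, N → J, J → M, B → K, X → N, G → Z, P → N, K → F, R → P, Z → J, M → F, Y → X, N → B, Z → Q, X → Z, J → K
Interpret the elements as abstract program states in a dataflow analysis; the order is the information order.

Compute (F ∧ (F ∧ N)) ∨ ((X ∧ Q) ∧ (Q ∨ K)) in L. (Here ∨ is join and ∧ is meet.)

F ∧ N = N
F ∧ N = N
X ∧ Q = X
Q ∨ K = F
X ∧ F = X
N ∨ X = N

N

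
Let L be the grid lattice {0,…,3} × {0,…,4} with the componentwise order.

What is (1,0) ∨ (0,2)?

(1,2)

Common upper bounds of {(1,0), (0,2)}: (1,2), (1,3), (1,4), (2,2), (2,3), (2,4), (3,2), (3,3), (3,4).
The least among these is (1,2).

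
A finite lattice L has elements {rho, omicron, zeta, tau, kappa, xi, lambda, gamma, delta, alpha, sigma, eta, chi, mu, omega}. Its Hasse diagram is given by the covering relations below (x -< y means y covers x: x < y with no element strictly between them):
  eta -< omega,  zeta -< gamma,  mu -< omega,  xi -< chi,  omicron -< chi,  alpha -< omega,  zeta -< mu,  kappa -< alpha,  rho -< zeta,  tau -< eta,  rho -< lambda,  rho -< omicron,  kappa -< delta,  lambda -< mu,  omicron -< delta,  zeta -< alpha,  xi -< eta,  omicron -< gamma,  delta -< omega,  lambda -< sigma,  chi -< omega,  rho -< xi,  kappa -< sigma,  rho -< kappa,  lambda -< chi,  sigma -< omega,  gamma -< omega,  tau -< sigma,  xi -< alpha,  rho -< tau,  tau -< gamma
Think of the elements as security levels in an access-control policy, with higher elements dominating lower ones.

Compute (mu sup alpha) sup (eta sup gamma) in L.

omega

mu ∨ alpha = omega
eta ∨ gamma = omega
omega ∨ omega = omega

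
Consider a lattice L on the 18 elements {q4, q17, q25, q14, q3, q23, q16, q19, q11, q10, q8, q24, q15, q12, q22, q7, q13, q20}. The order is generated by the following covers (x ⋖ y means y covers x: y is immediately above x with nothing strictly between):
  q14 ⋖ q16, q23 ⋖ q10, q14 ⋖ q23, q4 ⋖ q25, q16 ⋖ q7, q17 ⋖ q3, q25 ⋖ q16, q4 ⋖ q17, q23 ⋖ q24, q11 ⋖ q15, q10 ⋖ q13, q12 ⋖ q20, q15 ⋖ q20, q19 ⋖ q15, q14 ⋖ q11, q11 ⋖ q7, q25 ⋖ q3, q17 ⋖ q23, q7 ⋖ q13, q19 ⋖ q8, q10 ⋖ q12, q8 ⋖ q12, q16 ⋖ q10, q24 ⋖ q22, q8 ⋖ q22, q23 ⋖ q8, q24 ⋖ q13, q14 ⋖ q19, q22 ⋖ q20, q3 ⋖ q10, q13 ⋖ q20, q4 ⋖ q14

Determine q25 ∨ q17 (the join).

q3

Common upper bounds of {q25, q17}: q10, q12, q13, q20, q3.
The least among these is q3.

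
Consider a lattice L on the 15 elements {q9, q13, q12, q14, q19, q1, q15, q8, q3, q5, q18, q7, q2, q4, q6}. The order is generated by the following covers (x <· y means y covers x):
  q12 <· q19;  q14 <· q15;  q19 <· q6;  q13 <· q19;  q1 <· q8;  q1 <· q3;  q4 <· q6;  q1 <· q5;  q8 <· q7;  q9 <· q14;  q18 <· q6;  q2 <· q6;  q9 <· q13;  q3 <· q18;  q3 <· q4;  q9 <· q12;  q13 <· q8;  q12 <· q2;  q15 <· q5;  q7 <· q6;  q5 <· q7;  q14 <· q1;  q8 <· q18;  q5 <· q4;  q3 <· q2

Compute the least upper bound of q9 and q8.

q8

Common upper bounds of {q9, q8}: q18, q6, q7, q8.
The least among these is q8.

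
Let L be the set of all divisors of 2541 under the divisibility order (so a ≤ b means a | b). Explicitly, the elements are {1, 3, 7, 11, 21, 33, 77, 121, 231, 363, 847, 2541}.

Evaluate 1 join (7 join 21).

7 ∨ 21 = 21
1 ∨ 21 = 21

21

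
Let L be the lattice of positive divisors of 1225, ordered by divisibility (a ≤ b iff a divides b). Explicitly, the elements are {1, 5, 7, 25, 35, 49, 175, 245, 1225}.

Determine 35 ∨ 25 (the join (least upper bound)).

175

In the divisibility order, the join is the least common multiple: lcm(35, 25) = 175.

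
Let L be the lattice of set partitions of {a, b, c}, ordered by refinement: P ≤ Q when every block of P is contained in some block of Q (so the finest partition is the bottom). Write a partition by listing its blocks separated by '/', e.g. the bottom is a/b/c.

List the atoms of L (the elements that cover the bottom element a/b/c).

The atoms are exactly the elements that cover a/b/c: a/bc, ab/c, ac/b.

a/bc, ab/c, ac/b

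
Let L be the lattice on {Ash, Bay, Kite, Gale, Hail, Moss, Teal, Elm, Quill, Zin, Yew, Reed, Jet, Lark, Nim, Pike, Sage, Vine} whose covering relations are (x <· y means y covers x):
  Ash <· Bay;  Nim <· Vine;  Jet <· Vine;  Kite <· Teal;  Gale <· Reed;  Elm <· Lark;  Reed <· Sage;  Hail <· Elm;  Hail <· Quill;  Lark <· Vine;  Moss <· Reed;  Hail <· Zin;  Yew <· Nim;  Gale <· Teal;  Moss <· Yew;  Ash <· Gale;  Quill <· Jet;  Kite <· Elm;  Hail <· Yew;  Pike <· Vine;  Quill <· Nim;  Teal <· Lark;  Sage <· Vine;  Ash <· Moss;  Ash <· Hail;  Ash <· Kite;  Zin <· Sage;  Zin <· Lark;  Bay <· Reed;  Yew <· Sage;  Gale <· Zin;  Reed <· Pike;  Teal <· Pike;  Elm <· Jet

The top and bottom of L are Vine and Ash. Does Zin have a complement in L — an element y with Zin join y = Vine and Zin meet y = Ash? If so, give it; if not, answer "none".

For every candidate y, either Zin ∨ y ≠ Vine or Zin ∧ y ≠ Ash; no complement exists.

none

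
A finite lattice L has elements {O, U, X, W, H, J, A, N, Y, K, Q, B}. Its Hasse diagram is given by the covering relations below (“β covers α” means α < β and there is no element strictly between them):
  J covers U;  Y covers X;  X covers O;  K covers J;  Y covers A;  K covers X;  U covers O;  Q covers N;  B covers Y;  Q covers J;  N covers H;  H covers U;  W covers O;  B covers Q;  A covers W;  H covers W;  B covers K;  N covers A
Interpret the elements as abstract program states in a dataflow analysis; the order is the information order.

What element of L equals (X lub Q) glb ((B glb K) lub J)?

X ∨ Q = B
B ∧ K = K
K ∨ J = K
B ∧ K = K

K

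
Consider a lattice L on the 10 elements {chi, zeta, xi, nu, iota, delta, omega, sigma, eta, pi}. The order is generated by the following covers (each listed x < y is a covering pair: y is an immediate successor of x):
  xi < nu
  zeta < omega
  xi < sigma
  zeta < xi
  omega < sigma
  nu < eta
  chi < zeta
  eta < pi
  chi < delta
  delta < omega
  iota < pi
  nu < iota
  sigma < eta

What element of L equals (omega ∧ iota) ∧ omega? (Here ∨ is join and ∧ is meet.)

zeta

omega ∧ iota = zeta
zeta ∧ omega = zeta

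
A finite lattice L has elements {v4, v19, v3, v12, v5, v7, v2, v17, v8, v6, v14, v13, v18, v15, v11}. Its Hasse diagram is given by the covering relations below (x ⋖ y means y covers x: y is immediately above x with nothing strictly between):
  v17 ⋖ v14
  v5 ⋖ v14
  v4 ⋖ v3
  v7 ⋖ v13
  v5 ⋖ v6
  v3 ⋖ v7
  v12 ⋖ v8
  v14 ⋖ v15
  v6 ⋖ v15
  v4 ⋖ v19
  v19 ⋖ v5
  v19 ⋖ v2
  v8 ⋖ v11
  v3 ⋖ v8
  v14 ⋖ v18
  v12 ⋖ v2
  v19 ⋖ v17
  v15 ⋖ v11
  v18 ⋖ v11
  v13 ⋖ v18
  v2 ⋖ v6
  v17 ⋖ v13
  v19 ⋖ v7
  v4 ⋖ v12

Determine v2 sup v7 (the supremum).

Common upper bounds of {v2, v7}: v11.
The least among these is v11.

v11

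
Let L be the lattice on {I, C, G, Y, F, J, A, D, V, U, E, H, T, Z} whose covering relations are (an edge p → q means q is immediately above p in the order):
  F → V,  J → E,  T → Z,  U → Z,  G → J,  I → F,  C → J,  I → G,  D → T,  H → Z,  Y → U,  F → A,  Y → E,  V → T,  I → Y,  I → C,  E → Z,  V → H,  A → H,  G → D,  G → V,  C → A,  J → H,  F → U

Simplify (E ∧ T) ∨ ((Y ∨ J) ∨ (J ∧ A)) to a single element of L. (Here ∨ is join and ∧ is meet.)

E ∧ T = G
Y ∨ J = E
J ∧ A = C
E ∨ C = E
G ∨ E = E

E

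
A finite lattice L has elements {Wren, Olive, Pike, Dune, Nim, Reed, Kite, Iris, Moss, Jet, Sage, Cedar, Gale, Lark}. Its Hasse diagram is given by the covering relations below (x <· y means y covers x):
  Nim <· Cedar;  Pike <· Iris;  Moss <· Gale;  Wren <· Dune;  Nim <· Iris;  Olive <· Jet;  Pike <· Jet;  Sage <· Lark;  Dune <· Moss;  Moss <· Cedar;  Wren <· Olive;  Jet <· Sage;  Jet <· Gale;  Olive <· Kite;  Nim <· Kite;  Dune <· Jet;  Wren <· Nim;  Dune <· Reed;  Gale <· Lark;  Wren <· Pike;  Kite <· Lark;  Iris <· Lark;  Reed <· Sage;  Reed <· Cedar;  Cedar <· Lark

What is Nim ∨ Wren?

Common upper bounds of {Nim, Wren}: Cedar, Iris, Kite, Lark, Nim.
The least among these is Nim.

Nim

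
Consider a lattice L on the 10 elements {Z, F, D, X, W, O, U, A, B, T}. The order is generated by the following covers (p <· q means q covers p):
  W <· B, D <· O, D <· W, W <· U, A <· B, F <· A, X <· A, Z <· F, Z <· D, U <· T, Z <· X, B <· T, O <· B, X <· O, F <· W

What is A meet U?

F

Common lower bounds of {A, U}: F, Z.
The greatest among these is F.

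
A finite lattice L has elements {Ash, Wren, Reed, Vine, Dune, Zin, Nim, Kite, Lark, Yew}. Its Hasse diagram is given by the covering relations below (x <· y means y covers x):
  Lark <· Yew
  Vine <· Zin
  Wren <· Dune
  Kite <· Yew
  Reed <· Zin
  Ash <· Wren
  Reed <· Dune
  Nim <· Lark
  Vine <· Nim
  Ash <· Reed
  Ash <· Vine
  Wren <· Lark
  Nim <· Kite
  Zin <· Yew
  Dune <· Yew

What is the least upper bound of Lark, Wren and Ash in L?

Common upper bounds of {Lark, Wren, Ash}: Lark, Yew.
The least among these is Lark.

Lark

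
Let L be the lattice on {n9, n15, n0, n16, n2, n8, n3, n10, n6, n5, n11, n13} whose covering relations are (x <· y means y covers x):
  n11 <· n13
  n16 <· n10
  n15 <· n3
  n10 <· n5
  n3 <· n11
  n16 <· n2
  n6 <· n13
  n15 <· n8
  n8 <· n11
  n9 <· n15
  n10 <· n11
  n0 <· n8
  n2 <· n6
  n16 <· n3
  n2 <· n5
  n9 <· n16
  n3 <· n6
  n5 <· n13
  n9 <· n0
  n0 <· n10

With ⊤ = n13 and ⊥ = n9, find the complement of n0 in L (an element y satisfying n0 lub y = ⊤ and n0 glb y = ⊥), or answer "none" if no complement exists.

n6

Need y with n0 ∨ y = n13 and n0 ∧ y = n9.
Checking each element gives: n6.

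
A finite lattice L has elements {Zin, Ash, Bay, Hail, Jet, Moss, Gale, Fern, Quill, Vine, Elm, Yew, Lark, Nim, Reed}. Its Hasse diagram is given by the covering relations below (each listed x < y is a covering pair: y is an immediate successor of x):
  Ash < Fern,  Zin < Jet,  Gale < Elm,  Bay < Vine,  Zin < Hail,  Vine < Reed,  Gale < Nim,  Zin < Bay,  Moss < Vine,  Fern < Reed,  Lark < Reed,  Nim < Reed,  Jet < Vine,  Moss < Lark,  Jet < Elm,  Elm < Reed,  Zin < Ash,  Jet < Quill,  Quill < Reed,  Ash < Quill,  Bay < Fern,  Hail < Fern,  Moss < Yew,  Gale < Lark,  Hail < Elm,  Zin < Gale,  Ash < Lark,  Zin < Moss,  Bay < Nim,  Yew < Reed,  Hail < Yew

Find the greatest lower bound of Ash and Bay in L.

Common lower bounds of {Ash, Bay}: Zin.
The greatest among these is Zin.

Zin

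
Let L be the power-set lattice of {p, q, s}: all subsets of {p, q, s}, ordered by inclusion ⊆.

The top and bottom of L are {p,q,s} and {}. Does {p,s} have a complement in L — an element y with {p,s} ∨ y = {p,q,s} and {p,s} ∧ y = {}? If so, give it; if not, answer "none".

{q}

Need y with {p,s} ∨ y = {p,q,s} and {p,s} ∧ y = {}.
Checking each element gives: {q}.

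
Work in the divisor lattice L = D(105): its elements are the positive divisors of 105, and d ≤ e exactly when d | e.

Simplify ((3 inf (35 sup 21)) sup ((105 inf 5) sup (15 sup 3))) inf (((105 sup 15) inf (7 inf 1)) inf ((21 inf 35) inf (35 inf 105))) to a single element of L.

35 ∨ 21 = 105
3 ∧ 105 = 3
105 ∧ 5 = 5
15 ∨ 3 = 15
5 ∨ 15 = 15
3 ∨ 15 = 15
105 ∨ 15 = 105
7 ∧ 1 = 1
105 ∧ 1 = 1
21 ∧ 35 = 7
35 ∧ 105 = 35
7 ∧ 35 = 7
1 ∧ 7 = 1
15 ∧ 1 = 1

1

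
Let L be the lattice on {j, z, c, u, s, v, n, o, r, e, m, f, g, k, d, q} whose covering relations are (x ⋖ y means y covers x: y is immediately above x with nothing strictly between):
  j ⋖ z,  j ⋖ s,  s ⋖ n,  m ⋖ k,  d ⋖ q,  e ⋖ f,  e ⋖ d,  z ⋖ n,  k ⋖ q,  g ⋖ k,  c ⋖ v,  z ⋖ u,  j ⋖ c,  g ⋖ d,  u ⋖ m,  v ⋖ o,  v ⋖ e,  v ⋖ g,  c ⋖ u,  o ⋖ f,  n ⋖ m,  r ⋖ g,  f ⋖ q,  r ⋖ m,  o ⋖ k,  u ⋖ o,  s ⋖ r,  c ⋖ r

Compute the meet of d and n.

s

Common lower bounds of {d, n}: j, s.
The greatest among these is s.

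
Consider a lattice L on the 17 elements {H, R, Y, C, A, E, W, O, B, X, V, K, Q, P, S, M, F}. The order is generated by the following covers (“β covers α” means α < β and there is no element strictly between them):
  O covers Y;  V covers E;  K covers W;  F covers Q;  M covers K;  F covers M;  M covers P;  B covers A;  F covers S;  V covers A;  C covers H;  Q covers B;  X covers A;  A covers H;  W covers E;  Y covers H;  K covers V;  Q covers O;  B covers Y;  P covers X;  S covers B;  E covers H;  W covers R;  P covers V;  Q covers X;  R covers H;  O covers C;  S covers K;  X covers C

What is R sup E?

W

Common upper bounds of {R, E}: F, K, M, S, W.
The least among these is W.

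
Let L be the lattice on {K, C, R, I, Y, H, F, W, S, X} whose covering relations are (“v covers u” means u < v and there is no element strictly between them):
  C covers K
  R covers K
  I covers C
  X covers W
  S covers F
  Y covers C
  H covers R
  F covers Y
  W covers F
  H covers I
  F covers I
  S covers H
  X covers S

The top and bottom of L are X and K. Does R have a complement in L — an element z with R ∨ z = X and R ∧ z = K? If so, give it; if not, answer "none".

W

Need z with R ∨ z = X and R ∧ z = K.
Checking each element gives: W.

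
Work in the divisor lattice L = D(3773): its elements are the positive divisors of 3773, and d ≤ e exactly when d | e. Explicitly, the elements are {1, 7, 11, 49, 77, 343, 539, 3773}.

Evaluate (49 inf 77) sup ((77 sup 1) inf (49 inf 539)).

49 ∧ 77 = 7
77 ∨ 1 = 77
49 ∧ 539 = 49
77 ∧ 49 = 7
7 ∨ 7 = 7

7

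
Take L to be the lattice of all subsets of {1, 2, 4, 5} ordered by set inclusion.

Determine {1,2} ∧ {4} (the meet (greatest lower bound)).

∅

Common lower bounds of {{1,2}, {4}}: ∅.
The greatest among these is ∅.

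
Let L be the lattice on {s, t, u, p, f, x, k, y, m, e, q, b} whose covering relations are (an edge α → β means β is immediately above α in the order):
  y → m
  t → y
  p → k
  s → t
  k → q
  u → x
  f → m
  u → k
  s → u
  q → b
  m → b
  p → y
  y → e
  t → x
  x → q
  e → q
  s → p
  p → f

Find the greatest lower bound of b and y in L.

Common lower bounds of {b, y}: p, s, t, y.
The greatest among these is y.

y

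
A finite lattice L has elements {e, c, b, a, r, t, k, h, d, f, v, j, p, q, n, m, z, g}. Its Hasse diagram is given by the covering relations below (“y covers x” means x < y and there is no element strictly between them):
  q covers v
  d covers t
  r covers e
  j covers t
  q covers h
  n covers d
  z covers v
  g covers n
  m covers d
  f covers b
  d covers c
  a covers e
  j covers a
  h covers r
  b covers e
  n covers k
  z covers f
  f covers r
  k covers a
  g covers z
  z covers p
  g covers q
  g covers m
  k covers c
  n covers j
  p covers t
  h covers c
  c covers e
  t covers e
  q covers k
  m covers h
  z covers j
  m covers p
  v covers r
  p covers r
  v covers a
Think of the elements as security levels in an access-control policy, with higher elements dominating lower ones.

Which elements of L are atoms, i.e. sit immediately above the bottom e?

a, b, c, r, t

The atoms are exactly the elements that cover e: a, b, c, r, t.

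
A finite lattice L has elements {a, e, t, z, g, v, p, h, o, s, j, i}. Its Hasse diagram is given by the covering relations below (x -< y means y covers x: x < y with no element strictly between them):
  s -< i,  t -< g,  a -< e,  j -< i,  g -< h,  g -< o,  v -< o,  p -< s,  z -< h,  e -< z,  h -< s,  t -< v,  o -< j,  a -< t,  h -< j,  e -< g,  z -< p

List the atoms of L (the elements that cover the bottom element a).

The atoms are exactly the elements that cover a: e, t.

e, t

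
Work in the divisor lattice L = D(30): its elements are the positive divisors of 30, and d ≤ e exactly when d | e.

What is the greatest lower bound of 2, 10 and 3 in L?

1

In the divisibility order, the meet is the greatest common divisor: gcd(2, 10, 3) = 1.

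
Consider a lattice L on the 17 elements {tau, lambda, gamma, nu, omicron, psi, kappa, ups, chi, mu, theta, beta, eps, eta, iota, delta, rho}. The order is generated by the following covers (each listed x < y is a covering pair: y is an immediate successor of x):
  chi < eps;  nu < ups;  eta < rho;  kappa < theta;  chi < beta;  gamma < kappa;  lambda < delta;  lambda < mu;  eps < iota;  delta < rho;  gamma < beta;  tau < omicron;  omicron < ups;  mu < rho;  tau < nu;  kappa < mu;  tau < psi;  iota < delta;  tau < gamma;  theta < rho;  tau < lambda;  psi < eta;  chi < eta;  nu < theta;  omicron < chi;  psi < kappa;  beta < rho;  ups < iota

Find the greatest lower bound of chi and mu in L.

Common lower bounds of {chi, mu}: tau.
The greatest among these is tau.

tau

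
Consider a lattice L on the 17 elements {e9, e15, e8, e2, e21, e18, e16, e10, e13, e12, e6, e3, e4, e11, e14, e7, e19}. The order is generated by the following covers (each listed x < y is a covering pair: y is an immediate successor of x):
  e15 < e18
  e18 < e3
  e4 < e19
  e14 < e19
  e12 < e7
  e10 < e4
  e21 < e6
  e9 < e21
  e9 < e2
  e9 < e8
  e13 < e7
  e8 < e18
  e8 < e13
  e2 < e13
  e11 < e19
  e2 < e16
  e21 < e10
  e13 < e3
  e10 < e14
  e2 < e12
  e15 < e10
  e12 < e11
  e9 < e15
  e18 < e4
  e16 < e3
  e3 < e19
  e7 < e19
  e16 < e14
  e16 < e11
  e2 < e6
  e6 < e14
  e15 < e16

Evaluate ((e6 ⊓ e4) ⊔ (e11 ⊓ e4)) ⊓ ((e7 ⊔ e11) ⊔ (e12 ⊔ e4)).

e10

e6 ∧ e4 = e21
e11 ∧ e4 = e15
e21 ∨ e15 = e10
e7 ∨ e11 = e19
e12 ∨ e4 = e19
e19 ∨ e19 = e19
e10 ∧ e19 = e10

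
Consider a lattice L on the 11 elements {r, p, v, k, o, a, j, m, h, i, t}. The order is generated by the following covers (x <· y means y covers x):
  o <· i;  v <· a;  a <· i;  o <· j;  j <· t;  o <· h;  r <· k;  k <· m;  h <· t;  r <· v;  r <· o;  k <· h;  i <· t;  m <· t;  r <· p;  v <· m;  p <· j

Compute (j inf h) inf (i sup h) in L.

j ∧ h = o
i ∨ h = t
o ∧ t = o

o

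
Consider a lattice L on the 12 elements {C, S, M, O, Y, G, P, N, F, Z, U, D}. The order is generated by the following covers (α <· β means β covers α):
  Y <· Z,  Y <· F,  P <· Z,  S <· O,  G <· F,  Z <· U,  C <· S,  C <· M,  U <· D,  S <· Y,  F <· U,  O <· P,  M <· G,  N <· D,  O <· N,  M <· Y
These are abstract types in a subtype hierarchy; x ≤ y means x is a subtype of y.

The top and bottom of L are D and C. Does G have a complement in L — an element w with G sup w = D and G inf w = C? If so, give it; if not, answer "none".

Need w with G ∨ w = D and G ∧ w = C.
Checking each element gives: N.

N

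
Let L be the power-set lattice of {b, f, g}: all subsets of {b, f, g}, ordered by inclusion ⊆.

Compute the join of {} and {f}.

Under ⊆, join is union: {} ∪ {f} = {f}.

{f}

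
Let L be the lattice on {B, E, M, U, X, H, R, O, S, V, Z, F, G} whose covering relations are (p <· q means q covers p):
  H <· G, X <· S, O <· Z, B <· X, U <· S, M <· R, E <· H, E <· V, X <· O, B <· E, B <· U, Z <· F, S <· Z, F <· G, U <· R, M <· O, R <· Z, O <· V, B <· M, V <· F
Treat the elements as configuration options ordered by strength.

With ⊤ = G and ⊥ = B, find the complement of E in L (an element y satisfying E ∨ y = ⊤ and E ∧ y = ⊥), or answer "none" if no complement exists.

For every candidate y, either E ∨ y ≠ G or E ∧ y ≠ B; no complement exists.

none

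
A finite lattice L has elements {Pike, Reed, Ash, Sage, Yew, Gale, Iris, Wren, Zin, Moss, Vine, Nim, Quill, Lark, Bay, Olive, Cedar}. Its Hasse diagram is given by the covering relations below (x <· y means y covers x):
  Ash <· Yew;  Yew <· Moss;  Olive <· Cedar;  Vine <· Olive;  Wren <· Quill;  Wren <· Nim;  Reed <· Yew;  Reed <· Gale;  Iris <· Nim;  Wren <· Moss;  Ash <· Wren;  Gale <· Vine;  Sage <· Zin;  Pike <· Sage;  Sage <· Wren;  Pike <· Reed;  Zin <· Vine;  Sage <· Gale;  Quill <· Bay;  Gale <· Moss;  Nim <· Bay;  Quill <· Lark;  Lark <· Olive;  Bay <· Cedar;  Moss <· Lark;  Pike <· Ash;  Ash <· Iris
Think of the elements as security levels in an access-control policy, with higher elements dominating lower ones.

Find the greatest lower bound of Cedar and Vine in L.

Vine

Common lower bounds of {Cedar, Vine}: Gale, Pike, Reed, Sage, Vine, Zin.
The greatest among these is Vine.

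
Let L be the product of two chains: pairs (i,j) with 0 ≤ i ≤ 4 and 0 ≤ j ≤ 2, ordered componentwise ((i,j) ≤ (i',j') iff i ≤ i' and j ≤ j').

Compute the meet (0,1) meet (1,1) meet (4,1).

In a product of chains, the meet is componentwise min, giving (0,1).

(0,1)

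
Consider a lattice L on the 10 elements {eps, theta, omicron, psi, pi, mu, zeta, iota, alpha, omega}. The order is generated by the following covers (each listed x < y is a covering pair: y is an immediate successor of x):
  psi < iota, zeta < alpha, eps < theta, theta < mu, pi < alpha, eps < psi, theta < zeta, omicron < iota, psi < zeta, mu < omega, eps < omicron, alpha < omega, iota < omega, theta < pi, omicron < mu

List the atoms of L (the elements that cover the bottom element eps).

omicron, psi, theta

The atoms are exactly the elements that cover eps: omicron, psi, theta.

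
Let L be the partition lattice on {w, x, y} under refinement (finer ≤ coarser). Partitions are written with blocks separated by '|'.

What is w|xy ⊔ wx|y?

wxy

The join of w|xy and wx|y merges any blocks that overlap across the partitions, giving wxy.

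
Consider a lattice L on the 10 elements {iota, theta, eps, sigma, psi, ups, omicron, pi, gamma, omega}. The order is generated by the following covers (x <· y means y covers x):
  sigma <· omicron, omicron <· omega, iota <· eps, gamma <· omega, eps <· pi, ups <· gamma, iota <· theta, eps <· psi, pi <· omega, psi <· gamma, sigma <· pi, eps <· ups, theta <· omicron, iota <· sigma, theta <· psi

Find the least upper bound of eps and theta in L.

psi

Common upper bounds of {eps, theta}: gamma, omega, psi.
The least among these is psi.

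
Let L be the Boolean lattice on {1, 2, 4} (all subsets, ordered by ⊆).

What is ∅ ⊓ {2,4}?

Under ⊆, meet is intersection: ∅ ∩ {2,4} = ∅.

∅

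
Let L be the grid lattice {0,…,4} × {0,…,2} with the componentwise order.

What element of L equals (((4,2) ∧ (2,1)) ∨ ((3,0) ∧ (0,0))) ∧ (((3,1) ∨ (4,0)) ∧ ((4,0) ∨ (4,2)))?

(2,1)

(4,2) ∧ (2,1) = (2,1)
(3,0) ∧ (0,0) = (0,0)
(2,1) ∨ (0,0) = (2,1)
(3,1) ∨ (4,0) = (4,1)
(4,0) ∨ (4,2) = (4,2)
(4,1) ∧ (4,2) = (4,1)
(2,1) ∧ (4,1) = (2,1)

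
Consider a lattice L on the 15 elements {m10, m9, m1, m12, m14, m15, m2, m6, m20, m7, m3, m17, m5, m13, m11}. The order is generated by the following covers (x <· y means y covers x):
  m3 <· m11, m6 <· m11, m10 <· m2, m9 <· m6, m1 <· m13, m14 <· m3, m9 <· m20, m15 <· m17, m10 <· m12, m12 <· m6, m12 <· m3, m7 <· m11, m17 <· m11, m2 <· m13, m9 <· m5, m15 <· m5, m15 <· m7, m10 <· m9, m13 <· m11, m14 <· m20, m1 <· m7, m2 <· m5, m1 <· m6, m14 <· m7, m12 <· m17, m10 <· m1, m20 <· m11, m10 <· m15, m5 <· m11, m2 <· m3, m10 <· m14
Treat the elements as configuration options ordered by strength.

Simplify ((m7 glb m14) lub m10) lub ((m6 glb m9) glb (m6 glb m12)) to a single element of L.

m7 ∧ m14 = m14
m14 ∨ m10 = m14
m6 ∧ m9 = m9
m6 ∧ m12 = m12
m9 ∧ m12 = m10
m14 ∨ m10 = m14

m14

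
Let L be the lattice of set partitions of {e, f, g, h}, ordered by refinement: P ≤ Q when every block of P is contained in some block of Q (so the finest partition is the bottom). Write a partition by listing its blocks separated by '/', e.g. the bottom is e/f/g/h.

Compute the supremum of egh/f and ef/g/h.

The join of egh/f and ef/g/h merges any blocks that overlap across the partitions, giving efgh.

efgh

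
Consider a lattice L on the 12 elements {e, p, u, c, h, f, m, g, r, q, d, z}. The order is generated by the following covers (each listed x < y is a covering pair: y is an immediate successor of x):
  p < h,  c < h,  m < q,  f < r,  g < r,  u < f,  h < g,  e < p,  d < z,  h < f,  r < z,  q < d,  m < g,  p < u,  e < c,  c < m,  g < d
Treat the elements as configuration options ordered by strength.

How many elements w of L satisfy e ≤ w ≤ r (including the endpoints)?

9

The interval [e, r] = {c, e, f, g, h, m, p, r, u}, which has 9 elements.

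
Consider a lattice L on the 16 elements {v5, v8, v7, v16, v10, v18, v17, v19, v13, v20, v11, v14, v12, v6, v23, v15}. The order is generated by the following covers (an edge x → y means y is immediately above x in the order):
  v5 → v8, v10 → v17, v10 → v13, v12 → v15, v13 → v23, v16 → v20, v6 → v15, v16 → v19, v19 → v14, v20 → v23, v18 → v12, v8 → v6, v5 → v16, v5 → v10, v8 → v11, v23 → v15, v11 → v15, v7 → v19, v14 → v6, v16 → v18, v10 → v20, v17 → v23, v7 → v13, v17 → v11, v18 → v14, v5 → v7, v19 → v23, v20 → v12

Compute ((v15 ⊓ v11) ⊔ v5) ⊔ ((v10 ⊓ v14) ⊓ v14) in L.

v11

v15 ∧ v11 = v11
v11 ∨ v5 = v11
v10 ∧ v14 = v5
v5 ∧ v14 = v5
v11 ∨ v5 = v11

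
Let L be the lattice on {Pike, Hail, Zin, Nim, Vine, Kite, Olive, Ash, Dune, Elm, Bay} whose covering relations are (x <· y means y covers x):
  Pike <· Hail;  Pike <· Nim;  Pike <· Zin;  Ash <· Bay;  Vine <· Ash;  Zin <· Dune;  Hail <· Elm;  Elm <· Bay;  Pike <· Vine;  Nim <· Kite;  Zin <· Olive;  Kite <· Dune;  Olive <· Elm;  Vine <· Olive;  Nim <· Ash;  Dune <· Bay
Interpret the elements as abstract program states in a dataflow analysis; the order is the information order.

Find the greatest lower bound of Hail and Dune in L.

Pike

Common lower bounds of {Hail, Dune}: Pike.
The greatest among these is Pike.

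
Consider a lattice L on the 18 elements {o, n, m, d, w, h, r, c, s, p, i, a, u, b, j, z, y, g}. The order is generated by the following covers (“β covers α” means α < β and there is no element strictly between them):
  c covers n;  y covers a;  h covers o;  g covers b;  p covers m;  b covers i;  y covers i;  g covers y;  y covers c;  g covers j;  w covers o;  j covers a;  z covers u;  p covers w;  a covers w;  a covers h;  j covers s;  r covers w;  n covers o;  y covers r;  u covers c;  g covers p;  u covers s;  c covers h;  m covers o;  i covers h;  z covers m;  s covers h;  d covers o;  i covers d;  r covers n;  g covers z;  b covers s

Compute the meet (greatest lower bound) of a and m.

o

Common lower bounds of {a, m}: o.
The greatest among these is o.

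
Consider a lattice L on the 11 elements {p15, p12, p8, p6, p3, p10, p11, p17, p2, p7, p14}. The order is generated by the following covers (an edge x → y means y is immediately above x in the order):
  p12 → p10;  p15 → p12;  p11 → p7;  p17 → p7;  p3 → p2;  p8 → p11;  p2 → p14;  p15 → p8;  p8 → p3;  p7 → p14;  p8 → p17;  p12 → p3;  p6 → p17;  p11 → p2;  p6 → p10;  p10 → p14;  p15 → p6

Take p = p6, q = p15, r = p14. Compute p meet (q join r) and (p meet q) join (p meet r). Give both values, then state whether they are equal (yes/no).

p6; p6; yes

q join r = p14, so p meet (q join r) = p6 meet p14 = p6.
p meet q = p15 and p meet r = p6, so (p meet q) join (p meet r) = p15 join p6 = p6.
Equal: yes.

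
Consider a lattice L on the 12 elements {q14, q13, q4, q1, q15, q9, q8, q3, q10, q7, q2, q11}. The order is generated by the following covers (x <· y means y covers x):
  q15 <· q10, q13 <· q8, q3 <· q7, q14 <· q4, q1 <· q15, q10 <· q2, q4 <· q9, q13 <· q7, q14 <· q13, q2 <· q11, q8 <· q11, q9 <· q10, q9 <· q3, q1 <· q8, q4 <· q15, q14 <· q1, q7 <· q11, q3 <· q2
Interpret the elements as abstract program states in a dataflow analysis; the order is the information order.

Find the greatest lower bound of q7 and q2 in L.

q3

Common lower bounds of {q7, q2}: q14, q3, q4, q9.
The greatest among these is q3.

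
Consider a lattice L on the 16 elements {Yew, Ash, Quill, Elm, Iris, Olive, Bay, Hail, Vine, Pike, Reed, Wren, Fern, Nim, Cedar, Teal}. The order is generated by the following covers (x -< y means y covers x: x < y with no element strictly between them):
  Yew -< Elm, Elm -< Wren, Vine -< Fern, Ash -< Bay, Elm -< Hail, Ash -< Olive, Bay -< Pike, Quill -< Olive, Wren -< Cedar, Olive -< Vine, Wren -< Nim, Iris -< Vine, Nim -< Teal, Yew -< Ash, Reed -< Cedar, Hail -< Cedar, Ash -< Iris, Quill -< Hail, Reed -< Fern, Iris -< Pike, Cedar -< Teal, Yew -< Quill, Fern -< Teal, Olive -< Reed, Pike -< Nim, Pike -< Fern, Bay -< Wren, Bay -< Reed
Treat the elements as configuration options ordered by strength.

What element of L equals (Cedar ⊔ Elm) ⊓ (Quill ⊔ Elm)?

Hail

Cedar ∨ Elm = Cedar
Quill ∨ Elm = Hail
Cedar ∧ Hail = Hail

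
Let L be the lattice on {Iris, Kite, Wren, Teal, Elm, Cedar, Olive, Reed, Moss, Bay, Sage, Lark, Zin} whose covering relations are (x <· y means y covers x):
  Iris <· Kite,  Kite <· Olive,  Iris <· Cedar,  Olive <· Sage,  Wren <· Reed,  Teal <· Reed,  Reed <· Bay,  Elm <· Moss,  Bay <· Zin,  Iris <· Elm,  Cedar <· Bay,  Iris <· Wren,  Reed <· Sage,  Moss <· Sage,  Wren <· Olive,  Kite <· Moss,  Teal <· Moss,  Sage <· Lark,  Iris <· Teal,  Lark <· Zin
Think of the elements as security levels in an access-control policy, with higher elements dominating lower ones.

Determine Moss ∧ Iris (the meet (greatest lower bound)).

Iris

Common lower bounds of {Moss, Iris}: Iris.
The greatest among these is Iris.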